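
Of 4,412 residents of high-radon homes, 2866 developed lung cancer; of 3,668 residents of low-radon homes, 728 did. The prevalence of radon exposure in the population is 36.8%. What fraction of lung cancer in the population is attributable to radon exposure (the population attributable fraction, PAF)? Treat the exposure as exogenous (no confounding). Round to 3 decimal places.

PAF ≈ 0.455

p₁ = P(outcome | exposed) = 2866/4412 = 0.64959
p₀ = P(outcome | unexposed) = 728/3668 = 0.19847
Overall risk P(Y=1) = π·p₁ + (1−π)·p₀ = 0.368×0.64959 + 0.632×0.19847 = 0.36448.
Under exogeneity, PAF = [P(Y=1) − p₀] / P(Y=1).
PAF = (0.36448 − 0.19847) / 0.36448 ≈ 0.4555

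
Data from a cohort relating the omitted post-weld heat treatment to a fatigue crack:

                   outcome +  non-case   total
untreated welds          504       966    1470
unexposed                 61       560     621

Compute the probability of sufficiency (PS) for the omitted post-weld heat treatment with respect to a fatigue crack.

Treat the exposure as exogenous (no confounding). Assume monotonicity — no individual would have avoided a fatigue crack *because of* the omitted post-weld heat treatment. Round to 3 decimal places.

PS ≈ 0.271

p₁ = P(outcome | exposed) = 504/1470 = 0.34286
p₀ = P(outcome | unexposed) = 61/621 = 0.098229
Under exogeneity and monotonicity, PS = (p₁ − p₀) / (1 − p₀).
PS = (0.34286 − 0.098229) / (1 − 0.098229) = 0.24463 / 0.90177 ≈ 0.2713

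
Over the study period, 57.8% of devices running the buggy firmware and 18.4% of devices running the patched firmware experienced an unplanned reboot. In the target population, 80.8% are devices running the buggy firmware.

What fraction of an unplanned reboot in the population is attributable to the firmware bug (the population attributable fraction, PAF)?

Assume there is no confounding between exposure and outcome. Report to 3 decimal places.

PAF ≈ 0.634

p₁ = 0.578, p₀ = 0.184.
Overall risk P(Y=1) = π·p₁ + (1−π)·p₀ = 0.808×0.578 + 0.192×0.184 = 0.50235.
Under exogeneity, PAF = [P(Y=1) − p₀] / P(Y=1).
PAF = (0.50235 − 0.184) / 0.50235 ≈ 0.6337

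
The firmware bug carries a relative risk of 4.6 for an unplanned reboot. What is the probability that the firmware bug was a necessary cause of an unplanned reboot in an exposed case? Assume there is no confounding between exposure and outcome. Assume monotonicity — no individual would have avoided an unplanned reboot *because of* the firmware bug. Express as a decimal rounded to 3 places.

Under exogeneity and monotonicity, PN = (RR − 1) / RR = 1 − 1/RR.
PN = (4.6 − 1) / 4.6 = 3.6 / 4.6 ≈ 0.7826

PN ≈ 0.783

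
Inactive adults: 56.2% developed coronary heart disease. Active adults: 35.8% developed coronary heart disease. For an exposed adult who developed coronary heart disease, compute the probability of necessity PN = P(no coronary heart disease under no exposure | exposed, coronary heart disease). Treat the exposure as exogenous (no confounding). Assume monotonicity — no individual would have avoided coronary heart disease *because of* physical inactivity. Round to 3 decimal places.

PN ≈ 0.363

p₁ = 0.562, p₀ = 0.358.
Under exogeneity and monotonicity, PN = (p₁ − p₀) / p₁.
PN = (0.562 − 0.358) / 0.562 = 0.204 / 0.562 ≈ 0.3630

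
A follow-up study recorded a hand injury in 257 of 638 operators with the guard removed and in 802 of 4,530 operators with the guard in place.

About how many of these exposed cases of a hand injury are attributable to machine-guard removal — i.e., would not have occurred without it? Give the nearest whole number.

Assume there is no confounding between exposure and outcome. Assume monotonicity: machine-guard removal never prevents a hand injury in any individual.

p₁ = P(outcome | exposed) = 257/638 = 0.40282
p₀ = P(outcome | unexposed) = 802/4530 = 0.17704
PN = (p₁ − p₀)/p₁ = (0.40282 − 0.17704) / 0.40282 ≈ 0.56050.
Attributable cases ≈ PN × (exposed cases) = 0.56050 × 257 ≈ 144.05.

about 144 cases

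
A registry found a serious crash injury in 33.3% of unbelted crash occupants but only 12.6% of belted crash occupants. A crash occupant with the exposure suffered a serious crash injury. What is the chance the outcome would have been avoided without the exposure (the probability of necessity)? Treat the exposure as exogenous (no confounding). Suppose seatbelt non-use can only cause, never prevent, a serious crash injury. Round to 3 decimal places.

PN ≈ 0.622

p₁ = 0.333, p₀ = 0.126.
Under exogeneity and monotonicity, PN = (p₁ − p₀) / p₁.
PN = (0.333 − 0.126) / 0.333 = 0.207 / 0.333 ≈ 0.6216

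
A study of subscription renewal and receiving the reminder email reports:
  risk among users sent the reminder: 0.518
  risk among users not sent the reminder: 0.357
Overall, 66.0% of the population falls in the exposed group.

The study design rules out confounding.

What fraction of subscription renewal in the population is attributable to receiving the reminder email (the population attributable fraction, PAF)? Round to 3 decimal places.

PAF ≈ 0.229

Let p₁ = 0.518, p₀ = 0.357.
Overall risk P(Y=1) = π·p₁ + (1−π)·p₀ = 0.66×0.518 + 0.34×0.357 = 0.46326.
Under exogeneity, PAF = [P(Y=1) − p₀] / P(Y=1).
PAF = (0.46326 − 0.357) / 0.46326 ≈ 0.2294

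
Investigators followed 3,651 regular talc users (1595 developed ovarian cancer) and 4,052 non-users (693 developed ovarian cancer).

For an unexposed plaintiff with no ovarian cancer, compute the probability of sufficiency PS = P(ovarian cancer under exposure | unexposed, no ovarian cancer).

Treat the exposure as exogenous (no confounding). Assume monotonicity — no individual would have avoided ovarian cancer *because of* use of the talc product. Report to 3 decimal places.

p₁ = P(outcome | exposed) = 1595/3651 = 0.43687
p₀ = P(outcome | unexposed) = 693/4052 = 0.17103
Under exogeneity and monotonicity, PS = (p₁ − p₀) / (1 − p₀).
PS = (0.43687 − 0.17103) / (1 − 0.17103) = 0.26584 / 0.82897 ≈ 0.3207

PS ≈ 0.321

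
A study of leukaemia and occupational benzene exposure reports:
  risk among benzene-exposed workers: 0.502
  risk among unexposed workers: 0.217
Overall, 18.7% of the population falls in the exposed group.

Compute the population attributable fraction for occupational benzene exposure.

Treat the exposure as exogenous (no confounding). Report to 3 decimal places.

Let p₁ = 0.502, p₀ = 0.217.
Overall risk P(Y=1) = π·p₁ + (1−π)·p₀ = 0.187×0.502 + 0.813×0.217 = 0.2703.
Under exogeneity, PAF = [P(Y=1) − p₀] / P(Y=1).
PAF = (0.2703 − 0.217) / 0.2703 ≈ 0.1972

PAF ≈ 0.197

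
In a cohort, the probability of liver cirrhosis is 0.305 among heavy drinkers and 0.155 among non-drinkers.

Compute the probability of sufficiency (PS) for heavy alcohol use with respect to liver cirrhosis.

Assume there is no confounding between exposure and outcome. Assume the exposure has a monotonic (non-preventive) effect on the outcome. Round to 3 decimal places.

Let p₁ = 0.305, p₀ = 0.155.
Under exogeneity and monotonicity, PS = (p₁ − p₀) / (1 − p₀).
PS = (0.305 − 0.155) / (1 − 0.155) = 0.15 / 0.845 ≈ 0.1775

PS ≈ 0.178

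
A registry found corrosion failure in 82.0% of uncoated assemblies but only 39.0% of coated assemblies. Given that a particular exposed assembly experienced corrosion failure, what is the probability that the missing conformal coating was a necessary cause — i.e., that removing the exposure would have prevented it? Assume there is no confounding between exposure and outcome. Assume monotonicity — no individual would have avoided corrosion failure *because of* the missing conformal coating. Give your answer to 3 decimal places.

p₁ = 0.82, p₀ = 0.39.
Under exogeneity and monotonicity, PN = (p₁ − p₀) / p₁.
PN = (0.82 − 0.39) / 0.82 = 0.43 / 0.82 ≈ 0.5244

PN ≈ 0.524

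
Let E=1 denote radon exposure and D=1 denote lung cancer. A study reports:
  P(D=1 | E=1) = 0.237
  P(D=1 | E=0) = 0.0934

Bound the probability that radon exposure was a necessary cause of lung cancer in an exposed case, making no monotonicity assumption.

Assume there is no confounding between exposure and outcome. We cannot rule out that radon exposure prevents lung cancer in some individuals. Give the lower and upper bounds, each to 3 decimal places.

Let p₁ = 0.237, p₀ = 0.0934.
Under exogeneity alone the bounds on PN are max{0,(p₁−p₀)/p₁} ≤ PN ≤ min{1,(1−p₀)/p₁}.
  lower = (p₁ − p₀)/p₁ = 0.1436 / 0.237 ≈ 0.6059
  upper = min{1, (1 − p₀)/p₁} = 0.9066 / 0.237 ≈ 3.8253 → capped at 1

0.606 ≤ PN ≤ 1.000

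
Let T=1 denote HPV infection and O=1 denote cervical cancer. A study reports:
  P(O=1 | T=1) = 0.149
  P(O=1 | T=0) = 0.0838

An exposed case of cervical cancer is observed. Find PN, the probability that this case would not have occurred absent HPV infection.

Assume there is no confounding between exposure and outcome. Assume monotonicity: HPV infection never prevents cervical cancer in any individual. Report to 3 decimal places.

Let p₁ = 0.149, p₀ = 0.0838.
Under exogeneity and monotonicity, PN = (p₁ − p₀) / p₁.
PN = (0.149 − 0.0838) / 0.149 = 0.0652 / 0.149 ≈ 0.4376

PN ≈ 0.438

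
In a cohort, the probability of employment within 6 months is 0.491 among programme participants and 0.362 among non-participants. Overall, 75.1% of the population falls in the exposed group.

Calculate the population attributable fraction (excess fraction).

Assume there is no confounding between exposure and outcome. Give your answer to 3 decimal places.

Let p₁ = 0.491, p₀ = 0.362.
Overall risk P(Y=1) = π·p₁ + (1−π)·p₀ = 0.751×0.491 + 0.249×0.362 = 0.45888.
Under exogeneity, PAF = [P(Y=1) − p₀] / P(Y=1).
PAF = (0.45888 − 0.362) / 0.45888 ≈ 0.2111

PAF ≈ 0.211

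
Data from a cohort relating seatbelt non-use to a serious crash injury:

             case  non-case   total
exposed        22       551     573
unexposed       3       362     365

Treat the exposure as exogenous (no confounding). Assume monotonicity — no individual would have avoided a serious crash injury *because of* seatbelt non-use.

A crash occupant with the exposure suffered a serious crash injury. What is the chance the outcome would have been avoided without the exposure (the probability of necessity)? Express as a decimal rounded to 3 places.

PN ≈ 0.786

p₁ = P(outcome | exposed) = 22/573 = 0.038394
p₀ = P(outcome | unexposed) = 3/365 = 0.0082192
Under exogeneity and monotonicity, PN = (p₁ − p₀)/p₁.
PN = (0.038394 − 0.0082192) / 0.038394 ≈ 0.7859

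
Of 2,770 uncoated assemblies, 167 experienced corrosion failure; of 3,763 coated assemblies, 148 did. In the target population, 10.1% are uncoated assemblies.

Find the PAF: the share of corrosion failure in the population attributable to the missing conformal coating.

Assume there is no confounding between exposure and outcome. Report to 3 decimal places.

p₁ = P(outcome | exposed) = 167/2770 = 0.060289
p₀ = P(outcome | unexposed) = 148/3763 = 0.03933
Overall risk P(Y=1) = π·p₁ + (1−π)·p₀ = 0.101×0.060289 + 0.899×0.03933 = 0.041447.
Under exogeneity, PAF = [P(Y=1) − p₀] / P(Y=1).
PAF = (0.041447 − 0.03933) / 0.041447 ≈ 0.0511

PAF ≈ 0.051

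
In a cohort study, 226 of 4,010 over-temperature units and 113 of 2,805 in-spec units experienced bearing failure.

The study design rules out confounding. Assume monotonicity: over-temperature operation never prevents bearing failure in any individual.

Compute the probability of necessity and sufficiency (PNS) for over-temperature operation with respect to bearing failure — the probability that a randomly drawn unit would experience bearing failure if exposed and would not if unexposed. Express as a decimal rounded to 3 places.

p₁ = P(outcome | exposed) = 226/4010 = 0.056359
p₀ = P(outcome | unexposed) = 113/2805 = 0.040285
Under exogeneity and monotonicity, PNS = p₁ − p₀.
PNS = 0.056359 − 0.040285 = 0.016074

PNS ≈ 0.016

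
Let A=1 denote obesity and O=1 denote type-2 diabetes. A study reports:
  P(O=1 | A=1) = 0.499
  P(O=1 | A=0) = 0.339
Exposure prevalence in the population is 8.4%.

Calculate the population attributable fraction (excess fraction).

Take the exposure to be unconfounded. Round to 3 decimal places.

PAF ≈ 0.038

Let p₁ = 0.499, p₀ = 0.339.
Overall risk P(Y=1) = π·p₁ + (1−π)·p₀ = 0.084×0.499 + 0.916×0.339 = 0.35244.
Under exogeneity, PAF = [P(Y=1) − p₀] / P(Y=1).
PAF = (0.35244 − 0.339) / 0.35244 ≈ 0.0381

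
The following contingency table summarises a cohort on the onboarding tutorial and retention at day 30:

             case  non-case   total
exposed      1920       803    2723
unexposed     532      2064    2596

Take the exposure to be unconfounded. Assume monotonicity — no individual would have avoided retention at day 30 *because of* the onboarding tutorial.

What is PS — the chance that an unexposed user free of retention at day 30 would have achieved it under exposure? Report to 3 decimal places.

PS ≈ 0.629

p₁ = P(outcome | exposed) = 1920/2723 = 0.7051
p₀ = P(outcome | unexposed) = 532/2596 = 0.20493
Under exogeneity and monotonicity, PS = (p₁ − p₀)/(1 − p₀).
PS = (0.7051 − 0.20493) / 0.79507 ≈ 0.6291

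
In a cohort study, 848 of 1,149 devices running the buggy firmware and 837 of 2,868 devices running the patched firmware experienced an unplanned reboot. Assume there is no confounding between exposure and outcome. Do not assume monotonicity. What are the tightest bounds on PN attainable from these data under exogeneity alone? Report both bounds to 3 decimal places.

p₁ = P(outcome | exposed) = 848/1149 = 0.73803
p₀ = P(outcome | unexposed) = 837/2868 = 0.29184
Under exogeneity alone the bounds on PN are max{0,(p₁−p₀)/p₁} ≤ PN ≤ min{1,(1−p₀)/p₁}.
  lower = (p₁ − p₀)/p₁ = 0.44619 / 0.73803 ≈ 0.6046
  upper = min{1, (1 − p₀)/p₁} = 0.70816 / 0.73803 ≈ 0.9595

0.605 ≤ PN ≤ 0.960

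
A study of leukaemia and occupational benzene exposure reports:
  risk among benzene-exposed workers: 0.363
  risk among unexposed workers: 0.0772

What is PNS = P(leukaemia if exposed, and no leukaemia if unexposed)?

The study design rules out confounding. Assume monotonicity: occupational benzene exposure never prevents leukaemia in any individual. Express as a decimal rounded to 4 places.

PNS ≈ 0.2858

Let p₁ = 0.363, p₀ = 0.0772.
Under exogeneity and monotonicity, PNS = p₁ − p₀.
PNS = 0.363 − 0.0772 = 0.2858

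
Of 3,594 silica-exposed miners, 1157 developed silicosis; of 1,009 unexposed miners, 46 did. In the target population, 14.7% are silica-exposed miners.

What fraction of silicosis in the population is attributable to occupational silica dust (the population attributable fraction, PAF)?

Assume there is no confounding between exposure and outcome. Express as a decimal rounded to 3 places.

p₁ = P(outcome | exposed) = 1157/3594 = 0.32193
p₀ = P(outcome | unexposed) = 46/1009 = 0.04559
Overall risk P(Y=1) = π·p₁ + (1−π)·p₀ = 0.147×0.32193 + 0.853×0.04559 = 0.086211.
Under exogeneity, PAF = [P(Y=1) − p₀] / P(Y=1).
PAF = (0.086211 − 0.04559) / 0.086211 ≈ 0.4712

PAF ≈ 0.471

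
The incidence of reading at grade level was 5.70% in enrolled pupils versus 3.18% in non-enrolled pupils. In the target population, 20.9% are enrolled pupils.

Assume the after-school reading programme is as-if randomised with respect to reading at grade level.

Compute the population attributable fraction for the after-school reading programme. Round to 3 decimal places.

p₁ = 0.057, p₀ = 0.0318.
Overall risk P(Y=1) = π·p₁ + (1−π)·p₀ = 0.209×0.057 + 0.791×0.0318 = 0.037067.
Under exogeneity, PAF = [P(Y=1) − p₀] / P(Y=1).
PAF = (0.037067 − 0.0318) / 0.037067 ≈ 0.1421

PAF ≈ 0.142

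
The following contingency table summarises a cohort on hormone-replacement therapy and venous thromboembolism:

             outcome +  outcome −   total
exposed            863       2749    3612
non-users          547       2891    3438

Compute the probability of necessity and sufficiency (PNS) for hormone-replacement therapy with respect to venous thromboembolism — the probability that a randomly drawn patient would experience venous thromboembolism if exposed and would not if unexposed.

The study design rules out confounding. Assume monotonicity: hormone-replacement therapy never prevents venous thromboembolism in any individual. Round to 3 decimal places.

p₁ = P(outcome | exposed) = 863/3612 = 0.23893
p₀ = P(outcome | unexposed) = 547/3438 = 0.1591
Under exogeneity and monotonicity, PNS = p₁ − p₀.
PNS = 0.23893 − 0.1591 = 0.079822

PNS ≈ 0.080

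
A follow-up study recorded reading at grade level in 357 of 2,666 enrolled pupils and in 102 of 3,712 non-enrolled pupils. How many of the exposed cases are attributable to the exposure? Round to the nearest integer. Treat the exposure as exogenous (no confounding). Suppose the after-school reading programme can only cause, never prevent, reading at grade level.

p₁ = P(outcome | exposed) = 357/2666 = 0.13391
p₀ = P(outcome | unexposed) = 102/3712 = 0.027478
PN = (p₁ − p₀)/p₁ = (0.13391 − 0.027478) / 0.13391 ≈ 0.79480.
Attributable cases ≈ PN × (exposed cases) = 0.79480 × 357 ≈ 283.74.

about 284 cases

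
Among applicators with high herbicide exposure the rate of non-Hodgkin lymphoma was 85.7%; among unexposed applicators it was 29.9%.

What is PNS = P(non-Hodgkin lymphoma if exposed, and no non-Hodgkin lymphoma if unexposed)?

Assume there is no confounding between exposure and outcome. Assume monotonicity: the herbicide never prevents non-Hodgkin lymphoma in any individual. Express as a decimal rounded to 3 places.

p₁ = 0.857, p₀ = 0.299.
Under exogeneity and monotonicity, PNS = p₁ − p₀.
PNS = 0.857 − 0.299 = 0.558

PNS ≈ 0.558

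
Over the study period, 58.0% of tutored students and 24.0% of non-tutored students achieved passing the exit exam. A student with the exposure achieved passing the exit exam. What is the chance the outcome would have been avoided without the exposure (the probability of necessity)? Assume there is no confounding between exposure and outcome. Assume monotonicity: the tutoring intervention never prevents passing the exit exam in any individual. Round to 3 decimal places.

PN ≈ 0.586

p₁ = 0.58, p₀ = 0.24.
Under exogeneity and monotonicity, PN = (p₁ − p₀) / p₁.
PN = (0.58 − 0.24) / 0.58 = 0.34 / 0.58 ≈ 0.5862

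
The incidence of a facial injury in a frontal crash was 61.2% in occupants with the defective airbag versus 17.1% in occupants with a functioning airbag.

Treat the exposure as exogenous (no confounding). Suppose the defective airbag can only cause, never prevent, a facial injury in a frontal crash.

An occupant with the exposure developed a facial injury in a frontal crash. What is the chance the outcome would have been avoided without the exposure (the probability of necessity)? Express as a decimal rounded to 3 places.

p₁ = 0.612, p₀ = 0.171.
Under exogeneity and monotonicity, PN = (p₁ − p₀) / p₁.
PN = (0.612 − 0.171) / 0.612 = 0.441 / 0.612 ≈ 0.7206

PN ≈ 0.721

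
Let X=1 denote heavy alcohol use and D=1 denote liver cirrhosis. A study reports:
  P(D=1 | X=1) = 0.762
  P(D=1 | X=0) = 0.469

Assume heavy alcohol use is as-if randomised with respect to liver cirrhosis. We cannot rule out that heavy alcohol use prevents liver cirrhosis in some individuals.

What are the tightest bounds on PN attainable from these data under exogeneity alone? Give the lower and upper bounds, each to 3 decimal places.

0.385 ≤ PN ≤ 0.697

Let p₁ = 0.762, p₀ = 0.469.
Under exogeneity alone the bounds on PN are max{0,(p₁−p₀)/p₁} ≤ PN ≤ min{1,(1−p₀)/p₁}.
  lower = (p₁ − p₀)/p₁ = 0.293 / 0.762 ≈ 0.3845
  upper = min{1, (1 − p₀)/p₁} = 0.531 / 0.762 ≈ 0.6969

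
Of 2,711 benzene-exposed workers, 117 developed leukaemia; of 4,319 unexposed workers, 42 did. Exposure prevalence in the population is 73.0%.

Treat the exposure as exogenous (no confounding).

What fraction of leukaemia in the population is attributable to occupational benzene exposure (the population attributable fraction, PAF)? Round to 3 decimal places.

PAF ≈ 0.715

p₁ = P(outcome | exposed) = 117/2711 = 0.043158
p₀ = P(outcome | unexposed) = 42/4319 = 0.0097245
Overall risk P(Y=1) = π·p₁ + (1−π)·p₀ = 0.73×0.043158 + 0.27×0.0097245 = 0.034131.
Under exogeneity, PAF = [P(Y=1) − p₀] / P(Y=1).
PAF = (0.034131 − 0.0097245) / 0.034131 ≈ 0.7151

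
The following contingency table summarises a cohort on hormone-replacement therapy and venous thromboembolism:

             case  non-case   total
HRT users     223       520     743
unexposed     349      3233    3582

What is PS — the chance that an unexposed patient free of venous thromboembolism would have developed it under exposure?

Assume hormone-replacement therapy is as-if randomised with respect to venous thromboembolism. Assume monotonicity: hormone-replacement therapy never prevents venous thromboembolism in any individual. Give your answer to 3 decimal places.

PS ≈ 0.225

p₁ = P(outcome | exposed) = 223/743 = 0.30013
p₀ = P(outcome | unexposed) = 349/3582 = 0.097432
Under exogeneity and monotonicity, PS = (p₁ − p₀)/(1 − p₀).
PS = (0.30013 − 0.097432) / 0.90257 ≈ 0.2246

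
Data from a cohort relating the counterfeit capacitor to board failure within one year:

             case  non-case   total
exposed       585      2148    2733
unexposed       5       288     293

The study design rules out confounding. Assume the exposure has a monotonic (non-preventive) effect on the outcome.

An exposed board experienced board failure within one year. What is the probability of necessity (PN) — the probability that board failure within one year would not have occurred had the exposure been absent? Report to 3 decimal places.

p₁ = P(outcome | exposed) = 585/2733 = 0.21405
p₀ = P(outcome | unexposed) = 5/293 = 0.017065
Under exogeneity and monotonicity, PN = (p₁ − p₀)/p₁.
PN = (0.21405 − 0.017065) / 0.21405 ≈ 0.9203

PN ≈ 0.920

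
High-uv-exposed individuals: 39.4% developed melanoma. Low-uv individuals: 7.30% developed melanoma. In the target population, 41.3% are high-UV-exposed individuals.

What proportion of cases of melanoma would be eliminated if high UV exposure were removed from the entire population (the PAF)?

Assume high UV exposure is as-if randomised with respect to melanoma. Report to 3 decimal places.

p₁ = 0.394, p₀ = 0.073.
Overall risk P(Y=1) = π·p₁ + (1−π)·p₀ = 0.413×0.394 + 0.587×0.073 = 0.20557.
Under exogeneity, PAF = [P(Y=1) − p₀] / P(Y=1).
PAF = (0.20557 − 0.073) / 0.20557 ≈ 0.6449

PAF ≈ 0.645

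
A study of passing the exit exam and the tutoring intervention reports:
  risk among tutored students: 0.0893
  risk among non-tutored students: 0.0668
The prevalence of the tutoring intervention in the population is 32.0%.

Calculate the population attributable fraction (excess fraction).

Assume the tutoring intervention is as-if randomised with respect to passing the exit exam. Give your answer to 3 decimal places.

Let p₁ = 0.0893, p₀ = 0.0668.
Overall risk P(Y=1) = π·p₁ + (1−π)·p₀ = 0.32×0.0893 + 0.68×0.0668 = 0.074.
Under exogeneity, PAF = [P(Y=1) − p₀] / P(Y=1).
PAF = (0.074 − 0.0668) / 0.074 ≈ 0.0973

PAF ≈ 0.097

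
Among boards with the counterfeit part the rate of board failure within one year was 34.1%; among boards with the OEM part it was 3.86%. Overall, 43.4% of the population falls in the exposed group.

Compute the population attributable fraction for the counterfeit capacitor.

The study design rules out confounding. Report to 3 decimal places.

PAF ≈ 0.773

p₁ = 0.341, p₀ = 0.0386.
Overall risk P(Y=1) = π·p₁ + (1−π)·p₀ = 0.434×0.341 + 0.566×0.0386 = 0.16984.
Under exogeneity, PAF = [P(Y=1) − p₀] / P(Y=1).
PAF = (0.16984 − 0.0386) / 0.16984 ≈ 0.7727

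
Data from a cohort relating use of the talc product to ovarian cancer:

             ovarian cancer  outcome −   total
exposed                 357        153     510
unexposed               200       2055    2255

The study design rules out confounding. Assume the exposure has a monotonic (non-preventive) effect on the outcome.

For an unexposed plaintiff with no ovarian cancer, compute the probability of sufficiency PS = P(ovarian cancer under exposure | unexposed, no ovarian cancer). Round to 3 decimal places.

p₁ = P(outcome | exposed) = 357/510 = 0.7
p₀ = P(outcome | unexposed) = 200/2255 = 0.088692
Under exogeneity and monotonicity, PS = (p₁ − p₀) / (1 − p₀).
PS = (0.7 − 0.088692) / (1 − 0.088692) = 0.61131 / 0.91131 ≈ 0.6708

PS ≈ 0.671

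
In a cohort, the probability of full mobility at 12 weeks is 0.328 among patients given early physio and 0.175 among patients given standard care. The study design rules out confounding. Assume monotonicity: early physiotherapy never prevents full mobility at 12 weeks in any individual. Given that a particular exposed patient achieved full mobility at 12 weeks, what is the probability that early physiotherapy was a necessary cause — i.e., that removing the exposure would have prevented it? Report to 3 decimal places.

PN ≈ 0.466

Let p₁ = 0.328, p₀ = 0.175.
Under exogeneity and monotonicity, PN = (p₁ − p₀) / p₁.
PN = (0.328 − 0.175) / 0.328 = 0.153 / 0.328 ≈ 0.4665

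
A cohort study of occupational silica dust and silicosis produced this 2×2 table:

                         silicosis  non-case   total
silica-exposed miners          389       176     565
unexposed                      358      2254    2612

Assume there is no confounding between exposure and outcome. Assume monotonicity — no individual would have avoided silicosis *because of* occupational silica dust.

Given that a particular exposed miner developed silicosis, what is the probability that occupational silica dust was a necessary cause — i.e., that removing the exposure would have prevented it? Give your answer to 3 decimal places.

PN ≈ 0.801

p₁ = P(outcome | exposed) = 389/565 = 0.6885
p₀ = P(outcome | unexposed) = 358/2612 = 0.13706
Under exogeneity and monotonicity, PN = (p₁ − p₀)/p₁.
PN = (0.6885 − 0.13706) / 0.6885 ≈ 0.8009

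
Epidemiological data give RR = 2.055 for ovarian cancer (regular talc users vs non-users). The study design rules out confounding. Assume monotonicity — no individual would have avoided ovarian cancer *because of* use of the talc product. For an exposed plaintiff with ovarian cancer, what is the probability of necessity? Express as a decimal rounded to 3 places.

Under exogeneity and monotonicity, PN = (RR − 1) / RR = 1 − 1/RR.
PN = (2.055 − 1) / 2.055 = 1.055 / 2.055 ≈ 0.5134

PN ≈ 0.513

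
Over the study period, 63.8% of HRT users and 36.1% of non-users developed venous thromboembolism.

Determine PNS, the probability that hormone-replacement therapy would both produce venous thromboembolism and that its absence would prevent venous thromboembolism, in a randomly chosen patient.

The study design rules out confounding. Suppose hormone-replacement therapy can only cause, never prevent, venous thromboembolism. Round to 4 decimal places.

PNS ≈ 0.2770

p₁ = 0.638, p₀ = 0.361.
Under exogeneity and monotonicity, PNS = p₁ − p₀.
PNS = 0.638 − 0.361 = 0.277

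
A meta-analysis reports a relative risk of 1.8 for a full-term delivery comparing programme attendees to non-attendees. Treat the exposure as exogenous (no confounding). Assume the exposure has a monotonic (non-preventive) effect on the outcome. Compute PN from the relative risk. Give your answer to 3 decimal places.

PN ≈ 0.444

Under exogeneity and monotonicity, PN = (RR − 1) / RR = 1 − 1/RR.
PN = (1.8 − 1) / 1.8 = 0.8 / 1.8 ≈ 0.4444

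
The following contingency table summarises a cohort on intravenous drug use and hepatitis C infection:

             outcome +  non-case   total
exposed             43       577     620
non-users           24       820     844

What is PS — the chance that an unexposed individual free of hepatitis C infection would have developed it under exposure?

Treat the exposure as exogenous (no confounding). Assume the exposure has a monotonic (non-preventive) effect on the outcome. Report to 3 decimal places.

p₁ = P(outcome | exposed) = 43/620 = 0.069355
p₀ = P(outcome | unexposed) = 24/844 = 0.028436
Under exogeneity and monotonicity, PS = (p₁ − p₀) / (1 − p₀).
PS = (0.069355 − 0.028436) / (1 − 0.028436) = 0.040919 / 0.97156 ≈ 0.0421

PS ≈ 0.042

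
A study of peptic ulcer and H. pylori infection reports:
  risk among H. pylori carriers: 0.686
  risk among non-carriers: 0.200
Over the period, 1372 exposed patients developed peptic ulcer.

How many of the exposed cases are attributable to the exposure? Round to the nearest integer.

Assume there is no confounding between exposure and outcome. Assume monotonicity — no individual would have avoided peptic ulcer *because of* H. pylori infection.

Let p₁ = 0.686, p₀ = 0.2.
PN = (p₁ − p₀)/p₁ = (0.686 − 0.2) / 0.686 ≈ 0.70845.
Attributable cases ≈ PN × (exposed cases) = 0.70845 × 1372 ≈ 972.00.

about 972 cases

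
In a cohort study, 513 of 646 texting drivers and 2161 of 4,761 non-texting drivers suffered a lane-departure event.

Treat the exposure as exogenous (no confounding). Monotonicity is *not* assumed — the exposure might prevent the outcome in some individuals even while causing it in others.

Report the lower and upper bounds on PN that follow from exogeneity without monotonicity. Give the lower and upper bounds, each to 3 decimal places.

p₁ = P(outcome | exposed) = 513/646 = 0.79412
p₀ = P(outcome | unexposed) = 2161/4761 = 0.4539
Under exogeneity alone the bounds on PN are max{0,(p₁−p₀)/p₁} ≤ PN ≤ min{1,(1−p₀)/p₁}.
  lower = (p₁ − p₀)/p₁ = 0.34022 / 0.79412 ≈ 0.4284
  upper = min{1, (1 − p₀)/p₁} = 0.5461 / 0.79412 ≈ 0.6877

0.428 ≤ PN ≤ 0.688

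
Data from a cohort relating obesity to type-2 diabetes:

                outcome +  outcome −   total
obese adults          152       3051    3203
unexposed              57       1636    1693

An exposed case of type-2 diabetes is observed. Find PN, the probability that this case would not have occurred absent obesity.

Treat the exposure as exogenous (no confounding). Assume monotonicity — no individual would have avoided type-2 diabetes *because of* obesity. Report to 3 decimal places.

p₁ = P(outcome | exposed) = 152/3203 = 0.047456
p₀ = P(outcome | unexposed) = 57/1693 = 0.033668
Under exogeneity and monotonicity, PN = (p₁ − p₀)/p₁.
PN = (0.047456 − 0.033668) / 0.047456 ≈ 0.2905

PN ≈ 0.291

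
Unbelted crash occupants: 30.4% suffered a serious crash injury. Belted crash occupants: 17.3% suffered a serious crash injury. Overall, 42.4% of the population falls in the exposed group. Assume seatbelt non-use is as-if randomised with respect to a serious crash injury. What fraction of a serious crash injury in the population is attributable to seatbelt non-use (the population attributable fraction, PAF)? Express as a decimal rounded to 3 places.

PAF ≈ 0.243

p₁ = 0.304, p₀ = 0.173.
Overall risk P(Y=1) = π·p₁ + (1−π)·p₀ = 0.424×0.304 + 0.576×0.173 = 0.22854.
Under exogeneity, PAF = [P(Y=1) − p₀] / P(Y=1).
PAF = (0.22854 − 0.173) / 0.22854 ≈ 0.2430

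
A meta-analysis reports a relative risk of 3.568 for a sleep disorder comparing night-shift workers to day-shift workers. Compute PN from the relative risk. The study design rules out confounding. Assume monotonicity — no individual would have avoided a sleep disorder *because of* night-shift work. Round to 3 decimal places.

PN ≈ 0.720

Under exogeneity and monotonicity, PN = (RR − 1) / RR = 1 − 1/RR.
PN = (3.568 − 1) / 3.568 = 2.568 / 3.568 ≈ 0.7197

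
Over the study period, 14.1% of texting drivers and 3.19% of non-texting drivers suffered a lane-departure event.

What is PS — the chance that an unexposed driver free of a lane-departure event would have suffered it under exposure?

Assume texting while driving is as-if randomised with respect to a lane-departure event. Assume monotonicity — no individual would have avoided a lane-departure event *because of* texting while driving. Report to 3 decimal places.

PS ≈ 0.113

p₁ = 0.141, p₀ = 0.0319.
Under exogeneity and monotonicity, PS = (p₁ − p₀) / (1 − p₀).
PS = (0.141 − 0.0319) / (1 − 0.0319) = 0.1091 / 0.9681 ≈ 0.1127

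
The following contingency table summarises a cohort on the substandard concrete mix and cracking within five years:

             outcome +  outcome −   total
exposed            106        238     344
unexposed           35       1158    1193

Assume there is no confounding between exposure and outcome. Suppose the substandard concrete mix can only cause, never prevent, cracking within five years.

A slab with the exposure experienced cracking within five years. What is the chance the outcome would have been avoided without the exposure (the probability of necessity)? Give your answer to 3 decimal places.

p₁ = P(outcome | exposed) = 106/344 = 0.30814
p₀ = P(outcome | unexposed) = 35/1193 = 0.029338
Under exogeneity and monotonicity, PN = (p₁ − p₀)/p₁.
PN = (0.30814 − 0.029338) / 0.30814 ≈ 0.9048

PN ≈ 0.905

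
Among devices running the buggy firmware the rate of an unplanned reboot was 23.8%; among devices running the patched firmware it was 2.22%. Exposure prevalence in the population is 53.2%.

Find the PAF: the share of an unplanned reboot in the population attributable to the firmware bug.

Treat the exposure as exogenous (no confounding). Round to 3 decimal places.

PAF ≈ 0.838

p₁ = 0.238, p₀ = 0.0222.
Overall risk P(Y=1) = π·p₁ + (1−π)·p₀ = 0.532×0.238 + 0.468×0.0222 = 0.13701.
Under exogeneity, PAF = [P(Y=1) − p₀] / P(Y=1).
PAF = (0.13701 − 0.0222) / 0.13701 ≈ 0.8380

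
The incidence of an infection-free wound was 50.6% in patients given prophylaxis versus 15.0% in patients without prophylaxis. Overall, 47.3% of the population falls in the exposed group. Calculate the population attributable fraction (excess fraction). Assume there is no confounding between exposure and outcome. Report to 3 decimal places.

p₁ = 0.506, p₀ = 0.15.
Overall risk P(Y=1) = π·p₁ + (1−π)·p₀ = 0.473×0.506 + 0.527×0.15 = 0.31839.
Under exogeneity, PAF = [P(Y=1) − p₀] / P(Y=1).
PAF = (0.31839 − 0.15) / 0.31839 ≈ 0.5289

PAF ≈ 0.529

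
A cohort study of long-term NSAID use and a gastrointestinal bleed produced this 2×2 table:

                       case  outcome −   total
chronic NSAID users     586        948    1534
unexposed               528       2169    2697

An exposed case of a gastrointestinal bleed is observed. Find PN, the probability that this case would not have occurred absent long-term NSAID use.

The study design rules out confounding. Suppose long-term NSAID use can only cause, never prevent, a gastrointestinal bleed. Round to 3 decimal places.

p₁ = P(outcome | exposed) = 586/1534 = 0.38201
p₀ = P(outcome | unexposed) = 528/2697 = 0.19577
Under exogeneity and monotonicity, PN = (p₁ − p₀)/p₁.
PN = (0.38201 − 0.19577) / 0.38201 ≈ 0.4875

PN ≈ 0.488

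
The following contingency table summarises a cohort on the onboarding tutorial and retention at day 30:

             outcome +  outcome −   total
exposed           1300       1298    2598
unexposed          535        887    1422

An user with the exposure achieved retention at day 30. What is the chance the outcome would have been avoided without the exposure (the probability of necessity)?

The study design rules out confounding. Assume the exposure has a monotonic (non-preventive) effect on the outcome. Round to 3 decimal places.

p₁ = P(outcome | exposed) = 1300/2598 = 0.50038
p₀ = P(outcome | unexposed) = 535/1422 = 0.37623
Under exogeneity and monotonicity, PN = (p₁ − p₀)/p₁.
PN = (0.50038 − 0.37623) / 0.50038 ≈ 0.2481

PN ≈ 0.248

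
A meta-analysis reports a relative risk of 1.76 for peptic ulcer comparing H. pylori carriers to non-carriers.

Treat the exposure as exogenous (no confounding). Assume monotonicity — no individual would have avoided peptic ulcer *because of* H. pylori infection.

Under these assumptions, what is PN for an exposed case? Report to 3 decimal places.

PN ≈ 0.432

Under exogeneity and monotonicity, PN = (RR − 1) / RR = 1 − 1/RR.
PN = (1.76 − 1) / 1.76 = 0.76 / 1.76 ≈ 0.4318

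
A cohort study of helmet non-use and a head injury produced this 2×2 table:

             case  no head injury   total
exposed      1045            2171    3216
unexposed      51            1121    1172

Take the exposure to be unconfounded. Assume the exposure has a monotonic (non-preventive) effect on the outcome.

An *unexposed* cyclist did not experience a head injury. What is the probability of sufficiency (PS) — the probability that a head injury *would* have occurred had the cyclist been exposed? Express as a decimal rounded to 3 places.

PS ≈ 0.294

p₁ = P(outcome | exposed) = 1045/3216 = 0.32494
p₀ = P(outcome | unexposed) = 51/1172 = 0.043515
Under exogeneity and monotonicity, PS = (p₁ − p₀) / (1 − p₀).
PS = (0.32494 − 0.043515) / (1 − 0.043515) = 0.28142 / 0.95648 ≈ 0.2942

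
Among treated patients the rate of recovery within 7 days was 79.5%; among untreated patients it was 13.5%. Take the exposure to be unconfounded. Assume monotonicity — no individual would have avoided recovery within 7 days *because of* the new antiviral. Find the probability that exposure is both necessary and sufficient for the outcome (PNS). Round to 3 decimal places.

p₁ = 0.795, p₀ = 0.135.
Under exogeneity and monotonicity, PNS = p₁ − p₀.
PNS = 0.795 − 0.135 = 0.66

PNS ≈ 0.660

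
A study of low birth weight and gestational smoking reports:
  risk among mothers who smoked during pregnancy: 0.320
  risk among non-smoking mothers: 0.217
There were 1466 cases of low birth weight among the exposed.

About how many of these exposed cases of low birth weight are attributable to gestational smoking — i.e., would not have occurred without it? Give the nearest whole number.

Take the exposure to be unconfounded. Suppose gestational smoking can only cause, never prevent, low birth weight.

Let p₁ = 0.32, p₀ = 0.217.
PN = (p₁ − p₀)/p₁ = (0.32 − 0.217) / 0.32 ≈ 0.32188.
Attributable cases ≈ PN × (exposed cases) = 0.32188 × 1466 ≈ 471.87.

about 472 cases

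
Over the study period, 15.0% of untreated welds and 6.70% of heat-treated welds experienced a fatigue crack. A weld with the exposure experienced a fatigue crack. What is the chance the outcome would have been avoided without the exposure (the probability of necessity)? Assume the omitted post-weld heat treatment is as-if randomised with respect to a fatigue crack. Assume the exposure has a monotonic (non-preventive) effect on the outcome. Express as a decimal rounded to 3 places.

p₁ = 0.15, p₀ = 0.067.
Under exogeneity and monotonicity, PN = (p₁ − p₀) / p₁.
PN = (0.15 − 0.067) / 0.15 = 0.083 / 0.15 ≈ 0.5533

PN ≈ 0.553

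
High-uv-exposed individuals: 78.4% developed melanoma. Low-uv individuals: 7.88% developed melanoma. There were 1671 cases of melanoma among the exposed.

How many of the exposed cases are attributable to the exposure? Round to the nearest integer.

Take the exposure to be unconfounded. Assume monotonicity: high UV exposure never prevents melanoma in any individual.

p₁ = 0.784, p₀ = 0.0788.
PN = (p₁ − p₀)/p₁ = (0.784 − 0.0788) / 0.784 ≈ 0.89949.
Attributable cases ≈ PN × (exposed cases) = 0.89949 × 1671 ≈ 1503.05.

about 1503 cases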